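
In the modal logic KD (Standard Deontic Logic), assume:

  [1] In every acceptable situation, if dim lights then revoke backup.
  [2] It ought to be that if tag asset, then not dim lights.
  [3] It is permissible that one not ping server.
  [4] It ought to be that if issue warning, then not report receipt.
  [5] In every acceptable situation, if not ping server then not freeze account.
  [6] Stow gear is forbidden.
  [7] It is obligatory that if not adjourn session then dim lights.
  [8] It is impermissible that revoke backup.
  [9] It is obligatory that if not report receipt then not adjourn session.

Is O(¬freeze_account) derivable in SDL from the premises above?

No

Premise 5 is O(¬ping_server → ¬freeze_account), but O(¬ping_server) is not derivable from the premises (the permission P(¬ping_server) asserts only ¬O(ping_server), not O(¬ping_server)), so it does not yield O(¬freeze_account).
No other premise forces O(¬freeze_account). An ideal world satisfying every premise can still have ¬freeze_account false, so O(¬freeze_account) is not derivable.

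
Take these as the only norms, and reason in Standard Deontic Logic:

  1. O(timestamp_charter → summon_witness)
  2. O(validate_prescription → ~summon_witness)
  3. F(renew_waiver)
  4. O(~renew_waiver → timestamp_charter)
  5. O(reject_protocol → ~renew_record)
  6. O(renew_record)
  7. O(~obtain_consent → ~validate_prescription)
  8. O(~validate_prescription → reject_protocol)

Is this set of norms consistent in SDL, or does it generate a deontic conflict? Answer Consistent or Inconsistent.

Inconsistent

Premise 3 is F(renew_waiver), i.e. O(~renew_waiver).
With premise 4, O(~renew_waiver → timestamp_charter), the K-axiom yields O(timestamp_charter).
Premise 1 is O(timestamp_charter → summon_witness); since O(timestamp_charter), deontic closure gives O(summon_witness).
Premise 2 is O(validate_prescription → ~summon_witness); contrapositively O(summon_witness → ~validate_prescription). Since O(summon_witness) holds, K gives O(~validate_prescription).
From O(~validate_prescription) and premise 8, O(~validate_prescription → reject_protocol), we obtain O(reject_protocol).
From O(reject_protocol) and premise 5, O(reject_protocol → ~renew_record), we obtain O(~renew_record).
However, premise 6 gives O(renew_record).
We now have both O(~renew_record) and O(renew_record) — renew_record is simultaneously obligatory and forbidden, violating the D-axiom.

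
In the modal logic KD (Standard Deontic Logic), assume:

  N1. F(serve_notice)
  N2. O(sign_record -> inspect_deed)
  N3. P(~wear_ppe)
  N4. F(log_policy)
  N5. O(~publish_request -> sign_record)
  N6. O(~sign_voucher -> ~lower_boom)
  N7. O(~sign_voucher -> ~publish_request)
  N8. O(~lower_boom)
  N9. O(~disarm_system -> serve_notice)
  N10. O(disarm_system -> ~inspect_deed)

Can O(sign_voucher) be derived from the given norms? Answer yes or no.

Premise 1 is F(serve_notice), i.e. O(~serve_notice).
Premise 9, O(~disarm_system -> serve_notice), contraposes to O(~serve_notice -> disarm_system); with O(~serve_notice) we get O(disarm_system).
From O(disarm_system) and premise 10, O(disarm_system -> ~inspect_deed), we obtain O(~inspect_deed).
Premise 2, O(sign_record -> inspect_deed), contraposes to O(~inspect_deed -> ~sign_record); with O(~inspect_deed) we get O(~sign_record).
The contrapositive of premise 5 (O(~publish_request -> sign_record)) is O(~sign_record -> publish_request), and O(~sign_record) is already established, so O(publish_request).
Premise 7 is O(~sign_voucher -> ~publish_request); contrapositively O(publish_request -> sign_voucher). Since O(publish_request) holds, K gives O(sign_voucher).
Premises 3, 4, 6, 8 do not contribute to this derivation.
So O(sign_voucher) follows.

Yes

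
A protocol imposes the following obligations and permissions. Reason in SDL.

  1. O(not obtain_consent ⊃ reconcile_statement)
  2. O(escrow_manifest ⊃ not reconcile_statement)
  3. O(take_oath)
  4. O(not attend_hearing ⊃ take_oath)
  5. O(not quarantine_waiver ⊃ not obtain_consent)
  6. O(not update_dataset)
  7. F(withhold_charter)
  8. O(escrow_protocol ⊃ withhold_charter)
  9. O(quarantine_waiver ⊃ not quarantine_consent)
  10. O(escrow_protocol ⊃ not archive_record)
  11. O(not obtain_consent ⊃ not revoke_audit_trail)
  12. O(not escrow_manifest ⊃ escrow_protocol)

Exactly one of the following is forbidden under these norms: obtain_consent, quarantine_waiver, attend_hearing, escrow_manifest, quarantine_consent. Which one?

quarantine_consent

Premise 7, F(withhold_charter), is equivalent to O(not withhold_charter).
Premise 8, O(escrow_protocol ⊃ withhold_charter), contraposes to O(not withhold_charter ⊃ not escrow_protocol); with O(not withhold_charter) we get O(not escrow_protocol).
The contrapositive of premise 12 (O(not escrow_manifest ⊃ escrow_protocol)) is O(not escrow_protocol ⊃ escrow_manifest), and O(not escrow_protocol) is already established, so O(escrow_manifest).
With premise 2, O(escrow_manifest ⊃ not reconcile_statement), the K-axiom yields O(not reconcile_statement).
The contrapositive of premise 1 (O(not obtain_consent ⊃ reconcile_statement)) is O(not reconcile_statement ⊃ obtain_consent), and O(not reconcile_statement) is already established, so O(obtain_consent).
Premise 5, O(not quarantine_waiver ⊃ not obtain_consent), contraposes to O(obtain_consent ⊃ quarantine_waiver); with O(obtain_consent) we get O(quarantine_waiver).
Premise 9 is O(quarantine_waiver ⊃ not quarantine_consent); since O(quarantine_waiver), deontic closure gives O(not quarantine_consent).
So O(not quarantine_consent) holds, i.e. quarantine_consent is forbidden. None of the other listed options is forbidden under the premises.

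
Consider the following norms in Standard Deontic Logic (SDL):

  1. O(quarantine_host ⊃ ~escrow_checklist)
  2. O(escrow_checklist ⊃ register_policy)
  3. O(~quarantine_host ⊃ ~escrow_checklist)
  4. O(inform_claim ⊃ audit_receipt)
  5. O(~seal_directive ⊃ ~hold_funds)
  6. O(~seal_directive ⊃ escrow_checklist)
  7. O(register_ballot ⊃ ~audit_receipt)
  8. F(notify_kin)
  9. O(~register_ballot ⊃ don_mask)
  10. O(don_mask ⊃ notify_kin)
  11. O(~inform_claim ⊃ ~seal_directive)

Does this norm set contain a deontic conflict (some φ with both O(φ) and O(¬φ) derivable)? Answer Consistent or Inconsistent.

Inconsistent

By case analysis on quarantine_host: premise 1 gives O(quarantine_host ⊃ ~escrow_checklist) and premise 3 gives O(~quarantine_host ⊃ ~escrow_checklist), so O(~escrow_checklist) either way.
Premise 6, O(~seal_directive ⊃ escrow_checklist), contraposes to O(~escrow_checklist ⊃ seal_directive); with O(~escrow_checklist) we get O(seal_directive).
Premise 11, O(~inform_claim ⊃ ~seal_directive), contraposes to O(seal_directive ⊃ inform_claim); with O(seal_directive) we get O(inform_claim).
From O(inform_claim) and premise 4, O(inform_claim ⊃ audit_receipt), we obtain O(audit_receipt).
Premise 7 is O(register_ballot ⊃ ~audit_receipt); contrapositively O(audit_receipt ⊃ ~register_ballot). Since O(audit_receipt) holds, K gives O(~register_ballot).
With premise 9, O(~register_ballot ⊃ don_mask), the K-axiom yields O(don_mask).
Premise 10 is O(don_mask ⊃ notify_kin); since O(don_mask), deontic closure gives O(notify_kin).
But premise 8, F(notify_kin), means O(~notify_kin).
We now have both O(notify_kin) and O(~notify_kin) — notify_kin is simultaneously obligatory and forbidden, violating the D-axiom.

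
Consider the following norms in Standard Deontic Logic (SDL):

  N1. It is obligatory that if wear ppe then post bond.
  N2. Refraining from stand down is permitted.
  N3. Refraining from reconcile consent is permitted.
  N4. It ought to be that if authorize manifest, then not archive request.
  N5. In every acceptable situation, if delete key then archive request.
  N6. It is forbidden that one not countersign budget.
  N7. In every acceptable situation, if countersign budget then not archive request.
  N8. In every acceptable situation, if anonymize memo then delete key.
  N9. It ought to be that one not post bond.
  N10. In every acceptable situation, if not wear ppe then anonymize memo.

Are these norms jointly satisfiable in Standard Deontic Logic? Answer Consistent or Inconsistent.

Premise 6, F(¬countersign_budget), is equivalent to O(countersign_budget).
Premise 7 is O(countersign_budget → ¬archive_request); since O(countersign_budget), deontic closure gives O(¬archive_request).
Premise 5 is O(delete_key → archive_request); contrapositively O(¬archive_request → ¬delete_key). Since O(¬archive_request) holds, K gives O(¬delete_key).
Premise 8, O(anonymize_memo → delete_key), contraposes to O(¬delete_key → ¬anonymize_memo); with O(¬delete_key) we get O(¬anonymize_memo).
Premise 10, O(¬wear_ppe → anonymize_memo), contraposes to O(¬anonymize_memo → wear_ppe); with O(¬anonymize_memo) we get O(wear_ppe).
Premise 1 is O(wear_ppe → post_bond); since O(wear_ppe), deontic closure gives O(post_bond).
Yet premise 9 states O(¬post_bond).
We now have both O(post_bond) and O(¬post_bond) — post_bond is simultaneously obligatory and forbidden, violating the D-axiom.

Inconsistent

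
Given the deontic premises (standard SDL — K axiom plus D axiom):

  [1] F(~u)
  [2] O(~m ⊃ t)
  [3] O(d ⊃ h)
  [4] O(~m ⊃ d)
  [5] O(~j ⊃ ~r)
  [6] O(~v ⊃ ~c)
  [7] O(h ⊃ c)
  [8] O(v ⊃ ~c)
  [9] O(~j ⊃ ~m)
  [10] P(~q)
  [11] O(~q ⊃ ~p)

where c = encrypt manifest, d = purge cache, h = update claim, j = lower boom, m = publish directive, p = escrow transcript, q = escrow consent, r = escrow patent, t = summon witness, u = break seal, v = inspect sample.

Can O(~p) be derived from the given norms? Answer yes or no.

Premise 11 is O(~q ⊃ ~p), but O(~q) is not derivable from the premises (the permission P(~q) asserts only ~O(q), not O(~q)), so it does not yield O(~p).
No other premise forces O(~p). An ideal world satisfying every premise can still have ~p false, so O(~p) is not derivable.

No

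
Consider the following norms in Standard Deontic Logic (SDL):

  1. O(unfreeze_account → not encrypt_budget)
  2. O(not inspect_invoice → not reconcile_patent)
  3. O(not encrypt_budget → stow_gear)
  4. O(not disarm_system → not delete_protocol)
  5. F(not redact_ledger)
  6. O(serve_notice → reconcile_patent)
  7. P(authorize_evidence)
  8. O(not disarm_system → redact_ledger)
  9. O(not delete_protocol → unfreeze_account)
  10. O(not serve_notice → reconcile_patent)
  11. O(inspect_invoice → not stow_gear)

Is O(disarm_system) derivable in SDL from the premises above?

Premises 6 and 10 cover both cases: O(serve_notice → reconcile_patent) and O(not serve_notice → reconcile_patent). Since serve_notice ∨ not serve_notice is a tautology, O(reconcile_patent) follows.
Premise 2, O(not inspect_invoice → not reconcile_patent), contraposes to O(reconcile_patent → inspect_invoice); with O(reconcile_patent) we get O(inspect_invoice).
Applying K to premise 11 (O(inspect_invoice → not stow_gear)) and O(inspect_invoice) yields O(not stow_gear).
The contrapositive of premise 3 (O(not encrypt_budget → stow_gear)) is O(not stow_gear → encrypt_budget), and O(not stow_gear) is already established, so O(encrypt_budget).
The contrapositive of premise 1 (O(unfreeze_account → not encrypt_budget)) is O(encrypt_budget → not unfreeze_account), and O(encrypt_budget) is already established, so O(not unfreeze_account).
Premise 9, O(not delete_protocol → unfreeze_account), contraposes to O(not unfreeze_account → delete_protocol); with O(not unfreeze_account) we get O(delete_protocol).
Premise 4 is O(not disarm_system → not delete_protocol); contrapositively O(delete_protocol → disarm_system). Since O(delete_protocol) holds, K gives O(disarm_system).
Premises 5, 7, 8 do not contribute to this derivation.
So O(disarm_system) follows.

Yes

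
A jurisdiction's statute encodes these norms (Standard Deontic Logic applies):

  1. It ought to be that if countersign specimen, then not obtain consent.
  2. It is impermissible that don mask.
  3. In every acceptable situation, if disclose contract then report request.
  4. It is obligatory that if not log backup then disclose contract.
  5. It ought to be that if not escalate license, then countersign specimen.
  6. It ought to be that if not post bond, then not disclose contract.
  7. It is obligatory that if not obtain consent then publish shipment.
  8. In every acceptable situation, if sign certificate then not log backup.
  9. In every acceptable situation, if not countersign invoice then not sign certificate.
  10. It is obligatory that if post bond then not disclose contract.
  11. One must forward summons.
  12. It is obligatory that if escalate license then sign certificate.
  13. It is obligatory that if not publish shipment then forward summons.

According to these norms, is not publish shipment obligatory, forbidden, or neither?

Forbidden

Premises 6 and 10 cover both cases: O(¬post_bond → ¬disclose_contract) and O(post_bond → ¬disclose_contract). Since ¬post_bond ∨ post_bond is a tautology, O(¬disclose_contract) follows.
The contrapositive of premise 4 (O(¬log_backup → disclose_contract)) is O(¬disclose_contract → log_backup), and O(¬disclose_contract) is already established, so O(log_backup).
Premise 8, O(sign_certificate → ¬log_backup), contraposes to O(log_backup → ¬sign_certificate); with O(log_backup) we get O(¬sign_certificate).
Premise 12, O(escalate_license → sign_certificate), contraposes to O(¬sign_certificate → ¬escalate_license); with O(¬sign_certificate) we get O(¬escalate_license).
Premise 5 is O(¬escalate_license → countersign_specimen); since O(¬escalate_license), deontic closure gives O(countersign_specimen).
With premise 1, O(countersign_specimen → ¬obtain_consent), the K-axiom yields O(¬obtain_consent).
Applying K to premise 7 (O(¬obtain_consent → publish_shipment)) and O(¬obtain_consent) yields O(publish_shipment).
Premises 2, 3, 9, 11, 13 do not contribute to this derivation.
Thus O(publish_shipment), which is F(¬publish_shipment): ¬publish_shipment is forbidden.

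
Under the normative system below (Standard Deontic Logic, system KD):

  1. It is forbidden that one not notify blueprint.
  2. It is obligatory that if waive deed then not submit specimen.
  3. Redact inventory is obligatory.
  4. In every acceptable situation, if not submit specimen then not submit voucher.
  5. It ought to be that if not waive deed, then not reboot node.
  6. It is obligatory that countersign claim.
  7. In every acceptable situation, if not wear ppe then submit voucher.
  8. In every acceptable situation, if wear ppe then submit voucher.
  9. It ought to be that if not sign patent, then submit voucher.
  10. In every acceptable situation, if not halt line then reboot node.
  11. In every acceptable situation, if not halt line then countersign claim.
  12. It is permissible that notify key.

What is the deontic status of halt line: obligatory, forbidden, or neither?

Obligatory

Premises 7 and 8 are O(¬wear_ppe → submit_voucher) and O(wear_ppe → submit_voucher); every ideal world satisfies ¬wear_ppe or wear_ppe, so in either case submit_voucher holds — hence O(submit_voucher).
Premise 4, O(¬submit_specimen → ¬submit_voucher), contraposes to O(submit_voucher → submit_specimen); with O(submit_voucher) we get O(submit_specimen).
The contrapositive of premise 2 (O(waive_deed → ¬submit_specimen)) is O(submit_specimen → ¬waive_deed), and O(submit_specimen) is already established, so O(¬waive_deed).
From O(¬waive_deed) and premise 5, O(¬waive_deed → ¬reboot_node), we obtain O(¬reboot_node).
Premise 10, O(¬halt_line → reboot_node), contraposes to O(¬reboot_node → halt_line); with O(¬reboot_node) we get O(halt_line).
Premises 1, 3, 6, 9, 11, 12 do not contribute to this derivation.
Hence halt_line is obligatory.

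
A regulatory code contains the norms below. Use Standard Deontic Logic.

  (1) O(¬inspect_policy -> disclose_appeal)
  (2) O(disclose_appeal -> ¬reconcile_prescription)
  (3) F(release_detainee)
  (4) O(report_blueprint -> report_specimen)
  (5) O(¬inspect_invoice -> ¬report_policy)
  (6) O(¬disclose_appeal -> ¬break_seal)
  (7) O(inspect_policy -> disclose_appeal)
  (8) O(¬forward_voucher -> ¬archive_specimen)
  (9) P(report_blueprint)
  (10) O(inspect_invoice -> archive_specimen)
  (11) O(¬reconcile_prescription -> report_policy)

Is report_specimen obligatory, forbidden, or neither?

Premise 4 is O(report_blueprint -> report_specimen), but O(report_blueprint) is not derivable from the premises (the permission P(report_blueprint) asserts only ¬O(¬report_blueprint), not O(report_blueprint)), so it does not yield O(report_specimen).
No premise or chain of K-axiom applications forces O(report_specimen), and none forces O(¬report_specimen). So report_specimen is neither obligatory nor forbidden under these norms.

Neither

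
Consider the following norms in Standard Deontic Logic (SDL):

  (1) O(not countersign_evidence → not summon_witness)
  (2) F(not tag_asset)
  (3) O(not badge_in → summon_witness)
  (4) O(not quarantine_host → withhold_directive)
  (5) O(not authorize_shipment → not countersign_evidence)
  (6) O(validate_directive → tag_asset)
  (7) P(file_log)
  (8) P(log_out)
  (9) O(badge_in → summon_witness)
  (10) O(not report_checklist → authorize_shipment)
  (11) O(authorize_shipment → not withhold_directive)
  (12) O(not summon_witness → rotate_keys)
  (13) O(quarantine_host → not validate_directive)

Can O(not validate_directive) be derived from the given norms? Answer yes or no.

Premises 3 and 9 cover both cases: O(not badge_in → summon_witness) and O(badge_in → summon_witness). Since not badge_in ∨ badge_in is a tautology, O(summon_witness) follows.
Premise 1, O(not countersign_evidence → not summon_witness), contraposes to O(summon_witness → countersign_evidence); with O(summon_witness) we get O(countersign_evidence).
Premise 5, O(not authorize_shipment → not countersign_evidence), contraposes to O(countersign_evidence → authorize_shipment); with O(countersign_evidence) we get O(authorize_shipment).
Premise 11 is O(authorize_shipment → not withhold_directive); since O(authorize_shipment), deontic closure gives O(not withhold_directive).
Premise 4, O(not quarantine_host → withhold_directive), contraposes to O(not withhold_directive → quarantine_host); with O(not withhold_directive) we get O(quarantine_host).
Applying K to premise 13 (O(quarantine_host → not validate_directive)) and O(quarantine_host) yields O(not validate_directive).
Premises 2, 6, 7, 8, 10, 12 do not contribute to this derivation.
So O(not validate_directive) follows.

Yes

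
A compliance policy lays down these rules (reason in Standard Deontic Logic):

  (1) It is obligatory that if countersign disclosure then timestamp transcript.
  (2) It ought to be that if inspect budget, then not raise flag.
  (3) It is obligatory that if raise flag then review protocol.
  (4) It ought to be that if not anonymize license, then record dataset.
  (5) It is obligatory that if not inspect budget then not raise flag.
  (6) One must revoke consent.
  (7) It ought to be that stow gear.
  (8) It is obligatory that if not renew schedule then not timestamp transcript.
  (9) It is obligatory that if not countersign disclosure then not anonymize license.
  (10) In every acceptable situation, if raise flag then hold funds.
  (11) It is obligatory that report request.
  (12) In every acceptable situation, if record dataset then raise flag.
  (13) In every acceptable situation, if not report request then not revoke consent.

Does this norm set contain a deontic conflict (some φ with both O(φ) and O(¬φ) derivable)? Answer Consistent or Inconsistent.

Premise 13 is O(¬report_request → ¬revoke_consent), but O(¬report_request) is not derivable from the premises, so it does not yield O(¬revoke_consent).
So O(¬revoke_consent) is not derivable, and the apparent clash with O(revoke_consent) does not arise.
A world satisfying every obligation exists (e.g. anonymize_license=true, countersign_disclosure=true, hold_funds=false, inspect_budget=false, raise_flag=false, record_dataset=false, renew_schedule=true, report_request=true, review_protocol=false, revoke_consent=true, stow_gear=true, timestamp_transcript=true); no atom is both obligatory and forbidden, so the set is consistent.

Consistent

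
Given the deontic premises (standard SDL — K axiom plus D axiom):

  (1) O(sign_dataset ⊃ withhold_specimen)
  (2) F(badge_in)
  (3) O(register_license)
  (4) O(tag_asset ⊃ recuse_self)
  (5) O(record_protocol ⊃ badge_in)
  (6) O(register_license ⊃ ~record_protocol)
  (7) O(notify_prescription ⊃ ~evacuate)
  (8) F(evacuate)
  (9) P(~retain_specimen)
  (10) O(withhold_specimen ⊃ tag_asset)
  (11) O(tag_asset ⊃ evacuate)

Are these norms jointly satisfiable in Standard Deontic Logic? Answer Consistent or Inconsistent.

Consistent

Premise 5 is O(record_protocol ⊃ badge_in), but O(record_protocol) is not derivable from the premises, so it does not yield O(badge_in).
So O(badge_in) is not derivable, and the apparent clash with O(~badge_in) does not arise.
A world satisfying every obligation exists (e.g. badge_in=false, evacuate=false, notify_prescription=false, record_protocol=false, recuse_self=false, register_license=true, retain_specimen=false, sign_dataset=false, tag_asset=false, withhold_specimen=false); no atom is both obligatory and forbidden, so the set is consistent.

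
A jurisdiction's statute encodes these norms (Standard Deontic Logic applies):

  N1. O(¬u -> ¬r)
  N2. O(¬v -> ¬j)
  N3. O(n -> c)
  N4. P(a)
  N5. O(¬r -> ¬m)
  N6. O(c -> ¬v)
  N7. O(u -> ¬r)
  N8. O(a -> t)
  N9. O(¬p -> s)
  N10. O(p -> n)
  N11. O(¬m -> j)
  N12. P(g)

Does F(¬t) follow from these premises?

No

Premise 8 is O(a -> t), but O(a) is not derivable from the premises (the permission P(a) asserts only ¬O(¬a), not O(a)), so it does not yield O(t).
No other premise forces O(t). An ideal world satisfying every premise can still have ¬t true, so F(¬t) is not derivable.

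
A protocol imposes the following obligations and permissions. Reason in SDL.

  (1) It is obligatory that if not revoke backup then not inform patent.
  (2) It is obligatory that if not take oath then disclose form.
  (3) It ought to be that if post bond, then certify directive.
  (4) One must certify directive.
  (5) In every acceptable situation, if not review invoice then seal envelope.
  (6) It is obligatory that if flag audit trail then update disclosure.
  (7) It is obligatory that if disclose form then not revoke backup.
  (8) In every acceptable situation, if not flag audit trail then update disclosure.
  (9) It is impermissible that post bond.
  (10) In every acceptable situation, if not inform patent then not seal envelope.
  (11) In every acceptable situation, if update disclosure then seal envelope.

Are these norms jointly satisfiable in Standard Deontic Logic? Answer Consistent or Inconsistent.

Consistent

Premise 3 is O(post_bond → certify_directive); even if O(certify_directive) held, inferring O(post_bond) would be affirming the consequent — invalid.
So O(post_bond) is not derivable, and the apparent clash with O(¬post_bond) does not arise.
A world satisfying every obligation exists (e.g. certify_directive=true, disclose_form=false, flag_audit_trail=false, inform_patent=true, post_bond=false, review_invoice=false, revoke_backup=true, seal_envelope=true, take_oath=true, update_disclosure=true); no atom is both obligatory and forbidden, so the set is consistent.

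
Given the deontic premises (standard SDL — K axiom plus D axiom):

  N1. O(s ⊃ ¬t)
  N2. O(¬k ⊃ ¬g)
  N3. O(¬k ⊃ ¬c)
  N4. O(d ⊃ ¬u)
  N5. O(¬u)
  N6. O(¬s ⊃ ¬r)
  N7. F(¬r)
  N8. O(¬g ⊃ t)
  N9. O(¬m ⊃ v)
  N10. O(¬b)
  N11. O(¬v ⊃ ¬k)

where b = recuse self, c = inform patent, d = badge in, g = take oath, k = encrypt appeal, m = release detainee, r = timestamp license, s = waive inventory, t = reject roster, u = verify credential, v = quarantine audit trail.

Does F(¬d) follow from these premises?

Premise 4 is O(d ⊃ ¬u); even if O(¬u) held, inferring O(d) would be affirming the consequent — invalid.
No other premise forces O(d). An ideal world satisfying every premise can still have ¬d true, so F(¬d) is not derivable.

No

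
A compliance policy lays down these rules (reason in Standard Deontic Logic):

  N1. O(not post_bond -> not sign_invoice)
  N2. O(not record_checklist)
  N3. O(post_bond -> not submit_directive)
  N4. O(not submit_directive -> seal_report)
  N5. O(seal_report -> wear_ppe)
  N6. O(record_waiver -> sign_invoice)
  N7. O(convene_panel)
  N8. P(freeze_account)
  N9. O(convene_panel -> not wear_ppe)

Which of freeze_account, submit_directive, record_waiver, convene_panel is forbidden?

Premise 7 gives O(convene_panel).
With premise 9, O(convene_panel -> not wear_ppe), the K-axiom yields O(not wear_ppe).
The contrapositive of premise 5 (O(seal_report -> wear_ppe)) is O(not wear_ppe -> not seal_report), and O(not wear_ppe) is already established, so O(not seal_report).
Premise 4, O(not submit_directive -> seal_report), contraposes to O(not seal_report -> submit_directive); with O(not seal_report) we get O(submit_directive).
The contrapositive of premise 3 (O(post_bond -> not submit_directive)) is O(submit_directive -> not post_bond), and O(submit_directive) is already established, so O(not post_bond).
Premise 1 is O(not post_bond -> not sign_invoice); since O(not post_bond), deontic closure gives O(not sign_invoice).
Premise 6 is O(record_waiver -> sign_invoice); contrapositively O(not sign_invoice -> not record_waiver). Since O(not sign_invoice) holds, K gives O(not record_waiver).
So O(not record_waiver) holds, i.e. record_waiver is forbidden. None of the other listed options is forbidden under the premises.

record_waiver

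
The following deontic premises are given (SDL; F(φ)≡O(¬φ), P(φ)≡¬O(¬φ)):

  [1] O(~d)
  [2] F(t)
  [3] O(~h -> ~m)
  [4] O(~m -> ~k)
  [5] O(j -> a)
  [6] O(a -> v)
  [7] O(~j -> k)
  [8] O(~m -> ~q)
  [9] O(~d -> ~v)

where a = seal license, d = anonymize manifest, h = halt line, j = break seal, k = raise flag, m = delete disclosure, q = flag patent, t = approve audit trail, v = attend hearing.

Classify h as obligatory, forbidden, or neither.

Premise 1 states O(~d) outright.
With premise 9, O(~d -> ~v), the K-axiom yields O(~v).
Premise 6, O(a -> v), contraposes to O(~v -> ~a); with O(~v) we get O(~a).
Premise 5 is O(j -> a); contrapositively O(~a -> ~j). Since O(~a) holds, K gives O(~j).
From O(~j) and premise 7, O(~j -> k), we obtain O(k).
The contrapositive of premise 4 (O(~m -> ~k)) is O(k -> m), and O(k) is already established, so O(m).
Premise 3, O(~h -> ~m), contraposes to O(m -> h); with O(m) we get O(h).
Premises 2, 8 do not contribute to this derivation.
Hence h is obligatory.

Obligatory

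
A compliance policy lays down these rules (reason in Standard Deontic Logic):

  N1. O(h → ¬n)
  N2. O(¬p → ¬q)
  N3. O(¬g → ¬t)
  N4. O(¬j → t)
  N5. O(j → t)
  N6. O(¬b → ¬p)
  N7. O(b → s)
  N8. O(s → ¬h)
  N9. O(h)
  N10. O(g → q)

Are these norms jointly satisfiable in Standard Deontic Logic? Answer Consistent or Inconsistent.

Inconsistent

Premises 4 and 5 are O(¬j → t) and O(j → t); every ideal world satisfies ¬j or j, so in either case t holds — hence O(t).
Premise 3, O(¬g → ¬t), contraposes to O(t → g); with O(t) we get O(g).
From O(g) and premise 10, O(g → q), we obtain O(q).
Premise 2, O(¬p → ¬q), contraposes to O(q → p); with O(q) we get O(p).
The contrapositive of premise 6 (O(¬b → ¬p)) is O(p → b), and O(p) is already established, so O(b).
From O(b) and premise 7, O(b → s), we obtain O(s).
From O(s) and premise 8, O(s → ¬h), we obtain O(¬h).
Yet premise 9 states O(h).
We now have both O(¬h) and O(h) — h is simultaneously obligatory and forbidden, violating the D-axiom.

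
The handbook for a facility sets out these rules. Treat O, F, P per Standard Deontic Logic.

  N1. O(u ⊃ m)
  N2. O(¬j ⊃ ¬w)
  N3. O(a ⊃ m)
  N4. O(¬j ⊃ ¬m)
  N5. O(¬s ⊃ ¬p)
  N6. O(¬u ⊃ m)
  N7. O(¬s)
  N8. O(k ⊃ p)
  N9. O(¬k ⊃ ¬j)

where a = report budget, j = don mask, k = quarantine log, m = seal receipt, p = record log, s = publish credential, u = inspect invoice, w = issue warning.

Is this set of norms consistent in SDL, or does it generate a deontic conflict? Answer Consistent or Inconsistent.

Inconsistent

By case analysis on u: premise 1 gives O(u ⊃ m) and premise 6 gives O(¬u ⊃ m), so O(m) either way.
The contrapositive of premise 4 (O(¬j ⊃ ¬m)) is O(m ⊃ j), and O(m) is already established, so O(j).
Premise 9 is O(¬k ⊃ ¬j); contrapositively O(j ⊃ k). Since O(j) holds, K gives O(k).
Premise 8 is O(k ⊃ p); since O(k), deontic closure gives O(p).
Premise 5, O(¬s ⊃ ¬p), contraposes to O(p ⊃ s); with O(p) we get O(s).
But premise 7 directly asserts O(¬s).
We now have both O(s) and O(¬s) — s is simultaneously obligatory and forbidden, violating the D-axiom.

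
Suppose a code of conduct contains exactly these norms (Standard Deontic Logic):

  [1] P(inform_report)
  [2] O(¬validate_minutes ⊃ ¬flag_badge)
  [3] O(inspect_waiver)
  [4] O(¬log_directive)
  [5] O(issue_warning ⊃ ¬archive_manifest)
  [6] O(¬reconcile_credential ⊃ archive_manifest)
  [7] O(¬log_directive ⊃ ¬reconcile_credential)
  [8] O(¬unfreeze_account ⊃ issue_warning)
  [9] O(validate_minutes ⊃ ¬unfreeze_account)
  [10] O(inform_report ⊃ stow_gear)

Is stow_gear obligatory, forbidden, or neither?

Premise 10 is O(inform_report ⊃ stow_gear), but O(inform_report) is not derivable from the premises (the permission P(inform_report) asserts only ¬O(¬inform_report), not O(inform_report)), so it does not yield O(stow_gear).
No premise or chain of K-axiom applications forces O(stow_gear), and none forces O(¬stow_gear). So stow_gear is neither obligatory nor forbidden under these norms.

Neither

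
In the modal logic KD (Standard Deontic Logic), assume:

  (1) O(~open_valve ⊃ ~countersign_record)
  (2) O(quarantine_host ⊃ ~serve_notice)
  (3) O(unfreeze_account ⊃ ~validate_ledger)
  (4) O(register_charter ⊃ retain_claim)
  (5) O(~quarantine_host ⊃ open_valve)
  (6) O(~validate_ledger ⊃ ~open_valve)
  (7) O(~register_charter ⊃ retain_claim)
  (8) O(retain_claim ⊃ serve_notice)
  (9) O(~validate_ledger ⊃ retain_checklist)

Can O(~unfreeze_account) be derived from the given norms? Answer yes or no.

By case analysis on register_charter: premise 4 gives O(register_charter ⊃ retain_claim) and premise 7 gives O(~register_charter ⊃ retain_claim), so O(retain_claim) either way.
Premise 8 is O(retain_claim ⊃ serve_notice); since O(retain_claim), deontic closure gives O(serve_notice).
Premise 2, O(quarantine_host ⊃ ~serve_notice), contraposes to O(serve_notice ⊃ ~quarantine_host); with O(serve_notice) we get O(~quarantine_host).
With premise 5, O(~quarantine_host ⊃ open_valve), the K-axiom yields O(open_valve).
The contrapositive of premise 6 (O(~validate_ledger ⊃ ~open_valve)) is O(open_valve ⊃ validate_ledger), and O(open_valve) is already established, so O(validate_ledger).
The contrapositive of premise 3 (O(unfreeze_account ⊃ ~validate_ledger)) is O(validate_ledger ⊃ ~unfreeze_account), and O(validate_ledger) is already established, so O(~unfreeze_account).
Premises 1, 9 do not contribute to this derivation.
So O(~unfreeze_account) follows.

Yes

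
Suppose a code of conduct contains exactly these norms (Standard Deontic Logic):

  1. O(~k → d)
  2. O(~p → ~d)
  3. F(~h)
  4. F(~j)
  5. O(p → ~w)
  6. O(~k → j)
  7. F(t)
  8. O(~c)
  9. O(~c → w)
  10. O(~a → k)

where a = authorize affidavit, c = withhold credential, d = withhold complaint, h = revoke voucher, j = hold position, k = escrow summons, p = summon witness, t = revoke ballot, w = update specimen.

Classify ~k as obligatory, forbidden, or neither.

Forbidden

From premise 8 we have O(~c).
From O(~c) and premise 9, O(~c → w), we obtain O(w).
The contrapositive of premise 5 (O(p → ~w)) is O(w → ~p), and O(w) is already established, so O(~p).
Premise 2 is O(~p → ~d); since O(~p), deontic closure gives O(~d).
The contrapositive of premise 1 (O(~k → d)) is O(~d → k), and O(~d) is already established, so O(k).
Premises 3, 4, 6, 7, 10 do not contribute to this derivation.
Thus O(k), which is F(~k): ~k is forbidden.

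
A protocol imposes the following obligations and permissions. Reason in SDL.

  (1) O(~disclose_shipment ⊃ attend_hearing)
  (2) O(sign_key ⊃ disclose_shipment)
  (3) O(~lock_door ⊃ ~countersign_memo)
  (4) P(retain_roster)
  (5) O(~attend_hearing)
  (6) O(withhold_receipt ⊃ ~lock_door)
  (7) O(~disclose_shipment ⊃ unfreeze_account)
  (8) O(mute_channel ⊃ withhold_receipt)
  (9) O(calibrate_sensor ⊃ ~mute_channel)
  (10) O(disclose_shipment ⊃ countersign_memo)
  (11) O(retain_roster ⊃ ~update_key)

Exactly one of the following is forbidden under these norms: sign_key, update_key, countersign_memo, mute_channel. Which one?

Premise 5 gives O(~attend_hearing).
Premise 1, O(~disclose_shipment ⊃ attend_hearing), contraposes to O(~attend_hearing ⊃ disclose_shipment); with O(~attend_hearing) we get O(disclose_shipment).
From O(disclose_shipment) and premise 10, O(disclose_shipment ⊃ countersign_memo), we obtain O(countersign_memo).
The contrapositive of premise 3 (O(~lock_door ⊃ ~countersign_memo)) is O(countersign_memo ⊃ lock_door), and O(countersign_memo) is already established, so O(lock_door).
Premise 6 is O(withhold_receipt ⊃ ~lock_door); contrapositively O(lock_door ⊃ ~withhold_receipt). Since O(lock_door) holds, K gives O(~withhold_receipt).
Premise 8 is O(mute_channel ⊃ withhold_receipt); contrapositively O(~withhold_receipt ⊃ ~mute_channel). Since O(~withhold_receipt) holds, K gives O(~mute_channel).
So O(~mute_channel) holds, i.e. mute_channel is forbidden. None of the other listed options is forbidden under the premises.

mute_channel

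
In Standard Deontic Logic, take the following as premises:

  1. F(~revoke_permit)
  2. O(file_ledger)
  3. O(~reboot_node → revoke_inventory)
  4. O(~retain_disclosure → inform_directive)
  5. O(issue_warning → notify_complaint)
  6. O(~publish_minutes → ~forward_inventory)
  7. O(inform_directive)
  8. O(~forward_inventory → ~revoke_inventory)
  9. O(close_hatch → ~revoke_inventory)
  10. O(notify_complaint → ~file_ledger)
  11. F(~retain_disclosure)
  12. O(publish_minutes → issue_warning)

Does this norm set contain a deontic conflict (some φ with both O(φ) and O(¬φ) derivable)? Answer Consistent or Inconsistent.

Consistent

Premise 4 is O(~retain_disclosure → inform_directive); even if O(inform_directive) held, inferring O(~retain_disclosure) would be affirming the consequent — invalid.
So O(~retain_disclosure) is not derivable, and the apparent clash with O(retain_disclosure) does not arise.
A world satisfying every obligation exists (e.g. close_hatch=false, file_ledger=true, forward_inventory=false, inform_directive=true, issue_warning=false, notify_complaint=false, publish_minutes=false, reboot_node=true, retain_disclosure=true, revoke_inventory=false, revoke_permit=true); no atom is both obligatory and forbidden, so the set is consistent.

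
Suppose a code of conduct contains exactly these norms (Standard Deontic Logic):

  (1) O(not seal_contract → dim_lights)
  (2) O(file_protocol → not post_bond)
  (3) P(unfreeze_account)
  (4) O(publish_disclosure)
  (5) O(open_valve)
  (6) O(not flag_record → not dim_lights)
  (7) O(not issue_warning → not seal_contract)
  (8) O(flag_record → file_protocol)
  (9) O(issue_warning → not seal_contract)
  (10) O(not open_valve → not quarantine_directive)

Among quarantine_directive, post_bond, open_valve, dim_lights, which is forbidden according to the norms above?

Premises 7 and 9 cover both cases: O(not issue_warning → not seal_contract) and O(issue_warning → not seal_contract). Since not issue_warning ∨ issue_warning is a tautology, O(not seal_contract) follows.
From O(not seal_contract) and premise 1, O(not seal_contract → dim_lights), we obtain O(dim_lights).
Premise 6 is O(not flag_record → not dim_lights); contrapositively O(dim_lights → flag_record). Since O(dim_lights) holds, K gives O(flag_record).
With premise 8, O(flag_record → file_protocol), the K-axiom yields O(file_protocol).
Applying K to premise 2 (O(file_protocol → not post_bond)) and O(file_protocol) yields O(not post_bond).
So O(not post_bond) holds, i.e. post_bond is forbidden. None of the other listed options is forbidden under the premises.

post_bond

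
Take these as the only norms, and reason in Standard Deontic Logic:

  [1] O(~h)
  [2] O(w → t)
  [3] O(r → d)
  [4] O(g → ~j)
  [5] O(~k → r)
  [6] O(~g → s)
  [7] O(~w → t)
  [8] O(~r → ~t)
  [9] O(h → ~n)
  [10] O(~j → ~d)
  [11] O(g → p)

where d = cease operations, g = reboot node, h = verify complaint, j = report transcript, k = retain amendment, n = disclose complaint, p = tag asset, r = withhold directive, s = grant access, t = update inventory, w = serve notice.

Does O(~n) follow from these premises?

Premise 9 is O(h → ~n), but O(h) is not derivable from the premises, so it does not yield O(~n).
No other premise forces O(~n). An ideal world satisfying every premise can still have ~n false, so O(~n) is not derivable.

No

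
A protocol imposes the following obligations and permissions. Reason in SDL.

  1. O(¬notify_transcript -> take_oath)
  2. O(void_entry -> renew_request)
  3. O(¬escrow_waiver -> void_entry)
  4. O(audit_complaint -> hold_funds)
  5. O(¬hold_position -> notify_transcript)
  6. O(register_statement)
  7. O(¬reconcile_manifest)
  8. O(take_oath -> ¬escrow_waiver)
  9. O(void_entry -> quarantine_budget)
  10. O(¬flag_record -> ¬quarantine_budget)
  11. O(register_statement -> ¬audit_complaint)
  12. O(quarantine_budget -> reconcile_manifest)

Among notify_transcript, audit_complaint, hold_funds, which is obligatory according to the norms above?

Premise 7 gives O(¬reconcile_manifest).
Premise 12, O(quarantine_budget -> reconcile_manifest), contraposes to O(¬reconcile_manifest -> ¬quarantine_budget); with O(¬reconcile_manifest) we get O(¬quarantine_budget).
Premise 9 is O(void_entry -> quarantine_budget); contrapositively O(¬quarantine_budget -> ¬void_entry). Since O(¬quarantine_budget) holds, K gives O(¬void_entry).
The contrapositive of premise 3 (O(¬escrow_waiver -> void_entry)) is O(¬void_entry -> escrow_waiver), and O(¬void_entry) is already established, so O(escrow_waiver).
Premise 8 is O(take_oath -> ¬escrow_waiver); contrapositively O(escrow_waiver -> ¬take_oath). Since O(escrow_waiver) holds, K gives O(¬take_oath).
The contrapositive of premise 1 (O(¬notify_transcript -> take_oath)) is O(¬take_oath -> notify_transcript), and O(¬take_oath) is already established, so O(notify_transcript).
So O(notify_transcript) holds — notify_transcript is obligatory. None of the other listed options is made obligatory by any chain of premises.

notify_transcript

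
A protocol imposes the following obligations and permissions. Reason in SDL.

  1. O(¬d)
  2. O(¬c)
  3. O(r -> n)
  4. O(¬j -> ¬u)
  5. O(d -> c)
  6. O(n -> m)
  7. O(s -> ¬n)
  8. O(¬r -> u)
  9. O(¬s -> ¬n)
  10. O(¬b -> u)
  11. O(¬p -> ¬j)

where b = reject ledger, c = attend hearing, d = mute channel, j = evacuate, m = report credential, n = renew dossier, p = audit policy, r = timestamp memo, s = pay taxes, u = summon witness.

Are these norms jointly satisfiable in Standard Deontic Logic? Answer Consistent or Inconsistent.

Consistent

Premise 5 is O(d -> c), but O(d) is not derivable from the premises, so it does not yield O(c).
So O(c) is not derivable, and the apparent clash with O(¬c) does not arise.
A world satisfying every obligation exists (e.g. b=false, c=false, d=false, j=true, m=false, n=false, p=true, r=false, s=false, u=true); no atom is both obligatory and forbidden, so the set is consistent.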